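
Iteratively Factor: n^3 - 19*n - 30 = (n - 5)*(n^2 + 5*n + 6) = (n - 5)*(n + 3)*(n + 2)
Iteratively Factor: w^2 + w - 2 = (w - 1)*(w + 2)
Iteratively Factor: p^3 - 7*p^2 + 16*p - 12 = (p - 2)*(p^2 - 5*p + 6) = (p - 3)*(p - 2)*(p - 2)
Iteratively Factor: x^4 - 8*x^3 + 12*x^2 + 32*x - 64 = (x - 2)*(x^3 - 6*x^2 + 32) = (x - 4)*(x - 2)*(x^2 - 2*x - 8) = (x - 4)^2*(x - 2)*(x + 2)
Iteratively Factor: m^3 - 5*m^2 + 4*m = (m)*(m^2 - 5*m + 4) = m*(m - 1)*(m - 4)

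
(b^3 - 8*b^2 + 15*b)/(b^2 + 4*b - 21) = b*(b - 5)/(b + 7)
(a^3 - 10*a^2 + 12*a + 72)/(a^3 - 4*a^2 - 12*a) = (a - 6)/a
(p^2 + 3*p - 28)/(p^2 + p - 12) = (p^2 + 3*p - 28)/(p^2 + p - 12)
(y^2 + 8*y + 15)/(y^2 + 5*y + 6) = (y + 5)/(y + 2)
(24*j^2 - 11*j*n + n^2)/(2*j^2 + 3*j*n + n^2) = (24*j^2 - 11*j*n + n^2)/(2*j^2 + 3*j*n + n^2)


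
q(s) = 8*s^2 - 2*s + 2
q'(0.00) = -2.00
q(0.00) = 2.00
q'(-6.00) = -98.00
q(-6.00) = 302.00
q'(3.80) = 58.80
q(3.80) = 109.92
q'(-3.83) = -63.28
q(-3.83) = 127.01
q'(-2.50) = -42.00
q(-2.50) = 57.00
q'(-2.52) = -42.32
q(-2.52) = 57.84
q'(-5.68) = -92.88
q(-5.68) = 271.46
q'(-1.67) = -28.72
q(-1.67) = 27.65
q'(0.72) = 9.52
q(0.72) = 4.71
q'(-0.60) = -11.60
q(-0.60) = 6.08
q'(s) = 16*s - 2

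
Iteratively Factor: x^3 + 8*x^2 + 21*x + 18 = (x + 3)*(x^2 + 5*x + 6) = (x + 2)*(x + 3)*(x + 3)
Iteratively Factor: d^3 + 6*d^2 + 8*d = (d)*(d^2 + 6*d + 8) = d*(d + 4)*(d + 2)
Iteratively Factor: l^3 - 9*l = (l + 3)*(l^2 - 3*l) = (l - 3)*(l + 3)*(l)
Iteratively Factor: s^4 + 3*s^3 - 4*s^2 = (s)*(s^3 + 3*s^2 - 4*s) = s^2*(s^2 + 3*s - 4) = s^2*(s - 1)*(s + 4)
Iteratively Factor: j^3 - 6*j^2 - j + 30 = (j - 3)*(j^2 - 3*j - 10) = (j - 3)*(j + 2)*(j - 5)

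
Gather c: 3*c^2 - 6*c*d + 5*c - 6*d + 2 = 3*c^2 + c*(5 - 6*d) - 6*d + 2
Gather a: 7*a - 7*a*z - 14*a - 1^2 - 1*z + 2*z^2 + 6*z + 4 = a*(-7*z - 7) + 2*z^2 + 5*z + 3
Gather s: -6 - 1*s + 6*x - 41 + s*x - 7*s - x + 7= s*(x - 8) + 5*x - 40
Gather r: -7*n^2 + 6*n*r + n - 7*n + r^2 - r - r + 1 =-7*n^2 - 6*n + r^2 + r*(6*n - 2) + 1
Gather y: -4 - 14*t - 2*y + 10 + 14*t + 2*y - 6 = 0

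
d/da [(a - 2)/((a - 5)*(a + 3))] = (-a^2 + 4*a - 19)/(a^4 - 4*a^3 - 26*a^2 + 60*a + 225)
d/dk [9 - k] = -1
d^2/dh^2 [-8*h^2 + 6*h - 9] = -16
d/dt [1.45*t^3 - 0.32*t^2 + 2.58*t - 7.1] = 4.35*t^2 - 0.64*t + 2.58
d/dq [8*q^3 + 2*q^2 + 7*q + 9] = 24*q^2 + 4*q + 7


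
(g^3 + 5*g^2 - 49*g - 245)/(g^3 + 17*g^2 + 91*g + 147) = (g^2 - 2*g - 35)/(g^2 + 10*g + 21)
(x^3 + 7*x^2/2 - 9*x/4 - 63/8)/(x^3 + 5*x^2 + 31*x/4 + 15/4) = (4*x^2 + 8*x - 21)/(2*(2*x^2 + 7*x + 5))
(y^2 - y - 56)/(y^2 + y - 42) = (y - 8)/(y - 6)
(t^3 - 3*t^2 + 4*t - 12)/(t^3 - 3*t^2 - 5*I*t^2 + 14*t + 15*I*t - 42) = (t - 2*I)/(t - 7*I)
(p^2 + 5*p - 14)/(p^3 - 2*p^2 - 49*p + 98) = 1/(p - 7)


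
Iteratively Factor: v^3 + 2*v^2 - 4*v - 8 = (v + 2)*(v^2 - 4) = (v - 2)*(v + 2)*(v + 2)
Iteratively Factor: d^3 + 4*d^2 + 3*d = (d)*(d^2 + 4*d + 3) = d*(d + 3)*(d + 1)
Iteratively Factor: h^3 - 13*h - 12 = (h - 4)*(h^2 + 4*h + 3) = (h - 4)*(h + 1)*(h + 3)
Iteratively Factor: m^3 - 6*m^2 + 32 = (m - 4)*(m^2 - 2*m - 8) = (m - 4)^2*(m + 2)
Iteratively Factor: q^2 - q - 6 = (q + 2)*(q - 3)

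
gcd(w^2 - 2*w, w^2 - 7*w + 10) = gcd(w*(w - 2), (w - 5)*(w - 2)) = w - 2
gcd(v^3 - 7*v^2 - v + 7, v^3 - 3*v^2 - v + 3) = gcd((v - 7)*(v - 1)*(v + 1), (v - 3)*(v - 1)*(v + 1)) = v^2 - 1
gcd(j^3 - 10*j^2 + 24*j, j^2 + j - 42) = j - 6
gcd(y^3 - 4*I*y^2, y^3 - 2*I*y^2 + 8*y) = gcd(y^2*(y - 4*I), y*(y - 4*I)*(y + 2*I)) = y^2 - 4*I*y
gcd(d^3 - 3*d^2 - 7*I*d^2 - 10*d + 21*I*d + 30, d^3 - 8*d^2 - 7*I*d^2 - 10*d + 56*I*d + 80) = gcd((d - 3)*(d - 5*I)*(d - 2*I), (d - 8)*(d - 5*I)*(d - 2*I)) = d^2 - 7*I*d - 10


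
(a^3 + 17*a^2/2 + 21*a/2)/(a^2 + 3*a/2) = a + 7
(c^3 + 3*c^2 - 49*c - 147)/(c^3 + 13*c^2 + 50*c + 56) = (c^2 - 4*c - 21)/(c^2 + 6*c + 8)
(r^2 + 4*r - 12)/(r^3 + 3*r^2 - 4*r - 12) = (r + 6)/(r^2 + 5*r + 6)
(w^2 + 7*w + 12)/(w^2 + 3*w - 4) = (w + 3)/(w - 1)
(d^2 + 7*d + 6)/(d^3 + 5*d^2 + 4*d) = (d + 6)/(d*(d + 4))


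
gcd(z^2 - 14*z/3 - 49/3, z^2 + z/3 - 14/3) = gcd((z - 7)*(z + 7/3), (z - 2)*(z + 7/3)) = z + 7/3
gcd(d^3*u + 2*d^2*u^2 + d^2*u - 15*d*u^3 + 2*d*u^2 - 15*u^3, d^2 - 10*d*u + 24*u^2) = 1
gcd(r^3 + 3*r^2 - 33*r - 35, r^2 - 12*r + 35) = r - 5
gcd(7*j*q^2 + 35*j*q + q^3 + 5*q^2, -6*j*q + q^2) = q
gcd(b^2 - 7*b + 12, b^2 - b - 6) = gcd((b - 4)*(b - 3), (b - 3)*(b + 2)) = b - 3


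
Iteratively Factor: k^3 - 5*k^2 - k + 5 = (k - 1)*(k^2 - 4*k - 5) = (k - 1)*(k + 1)*(k - 5)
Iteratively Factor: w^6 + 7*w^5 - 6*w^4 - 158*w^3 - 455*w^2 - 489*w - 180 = (w + 4)*(w^5 + 3*w^4 - 18*w^3 - 86*w^2 - 111*w - 45) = (w + 3)*(w + 4)*(w^4 - 18*w^2 - 32*w - 15) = (w + 3)^2*(w + 4)*(w^3 - 3*w^2 - 9*w - 5) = (w + 1)*(w + 3)^2*(w + 4)*(w^2 - 4*w - 5) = (w - 5)*(w + 1)*(w + 3)^2*(w + 4)*(w + 1)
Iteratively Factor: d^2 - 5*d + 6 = (d - 3)*(d - 2)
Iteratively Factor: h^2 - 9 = (h + 3)*(h - 3)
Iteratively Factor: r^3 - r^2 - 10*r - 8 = (r + 1)*(r^2 - 2*r - 8) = (r + 1)*(r + 2)*(r - 4)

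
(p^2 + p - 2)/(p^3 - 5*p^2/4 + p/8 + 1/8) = 8*(p + 2)/(8*p^2 - 2*p - 1)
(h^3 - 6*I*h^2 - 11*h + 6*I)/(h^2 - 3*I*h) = h - 3*I - 2/h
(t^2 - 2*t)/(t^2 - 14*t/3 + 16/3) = 3*t/(3*t - 8)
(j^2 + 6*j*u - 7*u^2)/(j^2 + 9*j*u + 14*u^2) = (j - u)/(j + 2*u)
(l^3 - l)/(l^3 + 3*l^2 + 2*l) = (l - 1)/(l + 2)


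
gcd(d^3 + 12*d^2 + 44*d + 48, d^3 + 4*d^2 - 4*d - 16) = d^2 + 6*d + 8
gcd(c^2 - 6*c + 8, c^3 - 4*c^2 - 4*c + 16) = c^2 - 6*c + 8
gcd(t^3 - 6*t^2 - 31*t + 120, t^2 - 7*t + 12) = t - 3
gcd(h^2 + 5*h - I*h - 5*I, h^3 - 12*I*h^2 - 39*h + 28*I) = h - I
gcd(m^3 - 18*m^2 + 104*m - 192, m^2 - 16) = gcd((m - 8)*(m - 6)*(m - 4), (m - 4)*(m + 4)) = m - 4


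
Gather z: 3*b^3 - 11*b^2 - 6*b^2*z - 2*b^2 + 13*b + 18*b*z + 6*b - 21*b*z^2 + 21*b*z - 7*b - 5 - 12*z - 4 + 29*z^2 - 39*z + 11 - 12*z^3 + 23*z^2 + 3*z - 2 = 3*b^3 - 13*b^2 + 12*b - 12*z^3 + z^2*(52 - 21*b) + z*(-6*b^2 + 39*b - 48)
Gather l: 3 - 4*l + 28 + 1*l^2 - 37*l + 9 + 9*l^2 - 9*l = 10*l^2 - 50*l + 40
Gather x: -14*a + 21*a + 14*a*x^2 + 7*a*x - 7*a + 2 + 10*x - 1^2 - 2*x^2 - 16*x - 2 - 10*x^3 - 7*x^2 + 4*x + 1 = -10*x^3 + x^2*(14*a - 9) + x*(7*a - 2)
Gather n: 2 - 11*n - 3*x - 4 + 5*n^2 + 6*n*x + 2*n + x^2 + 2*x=5*n^2 + n*(6*x - 9) + x^2 - x - 2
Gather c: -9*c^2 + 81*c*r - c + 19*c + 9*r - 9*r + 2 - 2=-9*c^2 + c*(81*r + 18)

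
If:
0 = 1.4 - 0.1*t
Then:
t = 14.00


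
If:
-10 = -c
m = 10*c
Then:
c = 10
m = 100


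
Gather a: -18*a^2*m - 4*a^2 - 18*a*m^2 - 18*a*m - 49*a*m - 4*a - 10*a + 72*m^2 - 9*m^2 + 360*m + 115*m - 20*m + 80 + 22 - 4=a^2*(-18*m - 4) + a*(-18*m^2 - 67*m - 14) + 63*m^2 + 455*m + 98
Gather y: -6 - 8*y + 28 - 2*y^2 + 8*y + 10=32 - 2*y^2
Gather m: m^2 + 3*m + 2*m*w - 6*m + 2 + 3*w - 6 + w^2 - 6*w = m^2 + m*(2*w - 3) + w^2 - 3*w - 4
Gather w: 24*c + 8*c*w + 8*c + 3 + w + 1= 32*c + w*(8*c + 1) + 4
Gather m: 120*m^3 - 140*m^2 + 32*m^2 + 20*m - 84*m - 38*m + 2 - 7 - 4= 120*m^3 - 108*m^2 - 102*m - 9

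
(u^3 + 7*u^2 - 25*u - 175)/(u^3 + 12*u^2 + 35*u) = (u - 5)/u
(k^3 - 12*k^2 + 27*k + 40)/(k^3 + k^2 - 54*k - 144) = (k^2 - 4*k - 5)/(k^2 + 9*k + 18)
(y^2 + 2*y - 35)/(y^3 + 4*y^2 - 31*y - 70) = 1/(y + 2)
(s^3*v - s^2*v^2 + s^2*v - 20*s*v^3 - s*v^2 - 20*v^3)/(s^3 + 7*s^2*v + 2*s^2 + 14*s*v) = v*(s^3 - s^2*v + s^2 - 20*s*v^2 - s*v - 20*v^2)/(s*(s^2 + 7*s*v + 2*s + 14*v))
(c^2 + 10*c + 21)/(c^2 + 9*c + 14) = (c + 3)/(c + 2)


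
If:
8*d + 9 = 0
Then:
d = -9/8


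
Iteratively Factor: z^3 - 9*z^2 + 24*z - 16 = (z - 1)*(z^2 - 8*z + 16) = (z - 4)*(z - 1)*(z - 4)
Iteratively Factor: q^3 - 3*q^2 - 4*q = (q)*(q^2 - 3*q - 4) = q*(q - 4)*(q + 1)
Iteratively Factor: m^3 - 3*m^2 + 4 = (m - 2)*(m^2 - m - 2) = (m - 2)*(m + 1)*(m - 2)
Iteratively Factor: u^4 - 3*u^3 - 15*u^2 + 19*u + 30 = (u - 5)*(u^3 + 2*u^2 - 5*u - 6) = (u - 5)*(u + 3)*(u^2 - u - 2) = (u - 5)*(u - 2)*(u + 3)*(u + 1)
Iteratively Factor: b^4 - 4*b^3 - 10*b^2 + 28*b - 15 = (b - 1)*(b^3 - 3*b^2 - 13*b + 15) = (b - 5)*(b - 1)*(b^2 + 2*b - 3) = (b - 5)*(b - 1)^2*(b + 3)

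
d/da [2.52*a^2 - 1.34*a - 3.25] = 5.04*a - 1.34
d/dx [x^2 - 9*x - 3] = 2*x - 9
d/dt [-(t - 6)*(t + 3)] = 3 - 2*t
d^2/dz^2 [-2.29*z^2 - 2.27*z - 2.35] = -4.58000000000000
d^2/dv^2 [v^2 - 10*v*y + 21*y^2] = 2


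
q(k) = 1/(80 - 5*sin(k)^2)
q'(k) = 10*sin(k)*cos(k)/(80 - 5*sin(k)^2)^2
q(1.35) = 0.01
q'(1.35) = 0.00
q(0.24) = 0.01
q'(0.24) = 0.00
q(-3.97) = 0.01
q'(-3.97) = -0.00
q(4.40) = 0.01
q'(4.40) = 0.00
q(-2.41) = 0.01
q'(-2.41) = 0.00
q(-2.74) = 0.01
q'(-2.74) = 0.00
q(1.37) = 0.01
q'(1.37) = 0.00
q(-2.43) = 0.01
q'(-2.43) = 0.00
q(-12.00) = 0.01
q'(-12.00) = 0.00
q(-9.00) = 0.01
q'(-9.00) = 0.00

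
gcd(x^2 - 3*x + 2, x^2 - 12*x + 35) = 1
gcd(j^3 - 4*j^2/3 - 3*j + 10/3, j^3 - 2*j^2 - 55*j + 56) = j - 1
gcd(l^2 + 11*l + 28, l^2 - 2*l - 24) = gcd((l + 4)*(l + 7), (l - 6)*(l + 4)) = l + 4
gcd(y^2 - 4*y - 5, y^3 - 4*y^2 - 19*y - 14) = y + 1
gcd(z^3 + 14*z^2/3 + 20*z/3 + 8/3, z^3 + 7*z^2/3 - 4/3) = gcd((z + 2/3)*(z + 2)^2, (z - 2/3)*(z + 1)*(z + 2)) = z + 2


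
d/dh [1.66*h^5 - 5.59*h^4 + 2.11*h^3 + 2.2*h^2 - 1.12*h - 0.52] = 8.3*h^4 - 22.36*h^3 + 6.33*h^2 + 4.4*h - 1.12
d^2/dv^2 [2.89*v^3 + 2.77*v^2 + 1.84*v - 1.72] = 17.34*v + 5.54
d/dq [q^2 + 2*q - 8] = 2*q + 2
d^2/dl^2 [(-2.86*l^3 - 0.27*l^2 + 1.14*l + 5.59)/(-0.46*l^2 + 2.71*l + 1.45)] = (3.5527136788005e-15*l^4 + 46.014208*l^3 + 61.413696*l^2 + 73.327584*l - 79.469488)/(0.097336*l^6 - 1.720308*l^5 + 9.214398*l^4 - 9.057091*l^3 - 29.045385*l^2 - 17.093325*l - 3.048625)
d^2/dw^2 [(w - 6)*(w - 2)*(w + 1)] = 6*w - 14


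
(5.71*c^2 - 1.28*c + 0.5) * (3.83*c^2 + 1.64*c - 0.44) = 21.8693*c^4 + 4.462*c^3 - 2.6966*c^2 + 1.3832*c - 0.22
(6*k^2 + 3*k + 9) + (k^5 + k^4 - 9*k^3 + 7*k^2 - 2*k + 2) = k^5 + k^4 - 9*k^3 + 13*k^2 + k + 11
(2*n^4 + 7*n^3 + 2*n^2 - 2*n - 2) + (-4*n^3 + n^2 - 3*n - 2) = 2*n^4 + 3*n^3 + 3*n^2 - 5*n - 4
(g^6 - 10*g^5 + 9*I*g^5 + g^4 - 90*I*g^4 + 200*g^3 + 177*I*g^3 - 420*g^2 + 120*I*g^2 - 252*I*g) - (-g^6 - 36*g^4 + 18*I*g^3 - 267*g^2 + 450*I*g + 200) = 2*g^6 - 10*g^5 + 9*I*g^5 + 37*g^4 - 90*I*g^4 + 200*g^3 + 159*I*g^3 - 153*g^2 + 120*I*g^2 - 702*I*g - 200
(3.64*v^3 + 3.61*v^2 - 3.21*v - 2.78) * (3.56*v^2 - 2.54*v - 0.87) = 12.9584*v^5 + 3.606*v^4 - 23.7638*v^3 - 4.8841*v^2 + 9.8539*v + 2.4186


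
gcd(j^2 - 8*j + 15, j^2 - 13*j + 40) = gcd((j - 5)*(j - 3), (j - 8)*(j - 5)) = j - 5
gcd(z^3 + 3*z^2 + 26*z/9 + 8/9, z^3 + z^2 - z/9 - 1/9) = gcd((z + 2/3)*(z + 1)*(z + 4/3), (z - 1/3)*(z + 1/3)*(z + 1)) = z + 1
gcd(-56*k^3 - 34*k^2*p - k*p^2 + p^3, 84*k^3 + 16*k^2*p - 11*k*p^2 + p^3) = -14*k^2 - 5*k*p + p^2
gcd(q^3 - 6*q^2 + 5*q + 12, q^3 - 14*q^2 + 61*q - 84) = q^2 - 7*q + 12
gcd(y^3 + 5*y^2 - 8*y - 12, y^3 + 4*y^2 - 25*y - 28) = y + 1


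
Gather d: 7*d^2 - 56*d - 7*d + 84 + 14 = 7*d^2 - 63*d + 98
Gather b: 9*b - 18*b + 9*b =0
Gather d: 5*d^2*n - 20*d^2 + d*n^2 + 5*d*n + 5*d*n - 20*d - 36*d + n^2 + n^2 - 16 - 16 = d^2*(5*n - 20) + d*(n^2 + 10*n - 56) + 2*n^2 - 32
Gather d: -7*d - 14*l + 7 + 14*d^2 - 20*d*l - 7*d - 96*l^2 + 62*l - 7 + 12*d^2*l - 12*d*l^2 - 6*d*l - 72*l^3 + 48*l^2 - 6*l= d^2*(12*l + 14) + d*(-12*l^2 - 26*l - 14) - 72*l^3 - 48*l^2 + 42*l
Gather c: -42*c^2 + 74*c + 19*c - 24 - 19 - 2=-42*c^2 + 93*c - 45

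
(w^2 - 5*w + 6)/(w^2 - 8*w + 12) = (w - 3)/(w - 6)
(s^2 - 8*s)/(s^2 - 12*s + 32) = s/(s - 4)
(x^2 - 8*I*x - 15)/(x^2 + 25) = (x - 3*I)/(x + 5*I)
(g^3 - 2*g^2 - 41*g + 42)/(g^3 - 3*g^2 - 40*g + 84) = (g - 1)/(g - 2)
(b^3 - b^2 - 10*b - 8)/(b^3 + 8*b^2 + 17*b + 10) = (b - 4)/(b + 5)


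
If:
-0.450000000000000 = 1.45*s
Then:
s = -0.31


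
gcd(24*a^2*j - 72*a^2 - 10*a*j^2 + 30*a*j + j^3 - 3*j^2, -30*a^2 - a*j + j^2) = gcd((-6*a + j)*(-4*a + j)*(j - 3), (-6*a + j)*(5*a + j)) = 6*a - j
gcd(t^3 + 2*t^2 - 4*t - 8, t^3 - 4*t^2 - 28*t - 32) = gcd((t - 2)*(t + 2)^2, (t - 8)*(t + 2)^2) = t^2 + 4*t + 4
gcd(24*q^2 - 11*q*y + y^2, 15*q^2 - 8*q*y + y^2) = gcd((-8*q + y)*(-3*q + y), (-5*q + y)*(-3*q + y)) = -3*q + y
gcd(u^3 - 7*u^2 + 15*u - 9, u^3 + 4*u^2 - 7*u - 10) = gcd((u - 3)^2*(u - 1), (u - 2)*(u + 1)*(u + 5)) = 1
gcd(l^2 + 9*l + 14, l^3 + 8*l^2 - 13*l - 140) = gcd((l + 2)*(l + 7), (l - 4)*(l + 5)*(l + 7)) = l + 7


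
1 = 1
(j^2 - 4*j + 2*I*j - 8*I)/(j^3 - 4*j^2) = (j + 2*I)/j^2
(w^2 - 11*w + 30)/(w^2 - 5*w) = (w - 6)/w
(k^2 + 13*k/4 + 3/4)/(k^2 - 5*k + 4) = (4*k^2 + 13*k + 3)/(4*(k^2 - 5*k + 4))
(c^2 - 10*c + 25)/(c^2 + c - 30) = (c - 5)/(c + 6)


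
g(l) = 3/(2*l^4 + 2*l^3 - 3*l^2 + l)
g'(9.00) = 0.00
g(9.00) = 0.00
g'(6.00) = 0.00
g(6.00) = 0.00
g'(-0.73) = -2.54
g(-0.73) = -1.18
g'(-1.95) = 133.73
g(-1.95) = 4.11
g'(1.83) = -0.25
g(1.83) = 0.11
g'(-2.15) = 2.43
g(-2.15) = 0.44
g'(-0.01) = -29979.76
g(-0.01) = -291.21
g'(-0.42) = -11.16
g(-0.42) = -2.90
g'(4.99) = -0.00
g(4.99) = 0.00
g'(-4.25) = 0.01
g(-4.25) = 0.01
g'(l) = 3*(-8*l^3 - 6*l^2 + 6*l - 1)/(2*l^4 + 2*l^3 - 3*l^2 + l)^2 = 3*(-8*l^3 - 6*l^2 + 6*l - 1)/(l^2*(2*l^3 + 2*l^2 - 3*l + 1)^2)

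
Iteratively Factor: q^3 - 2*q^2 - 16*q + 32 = (q - 2)*(q^2 - 16) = (q - 2)*(q + 4)*(q - 4)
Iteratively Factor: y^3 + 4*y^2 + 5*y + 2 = (y + 2)*(y^2 + 2*y + 1) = (y + 1)*(y + 2)*(y + 1)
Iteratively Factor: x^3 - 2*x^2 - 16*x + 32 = (x + 4)*(x^2 - 6*x + 8) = (x - 4)*(x + 4)*(x - 2)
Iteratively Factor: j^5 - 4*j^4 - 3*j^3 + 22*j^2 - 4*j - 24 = (j + 1)*(j^4 - 5*j^3 + 2*j^2 + 20*j - 24) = (j + 1)*(j + 2)*(j^3 - 7*j^2 + 16*j - 12) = (j - 2)*(j + 1)*(j + 2)*(j^2 - 5*j + 6) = (j - 2)^2*(j + 1)*(j + 2)*(j - 3)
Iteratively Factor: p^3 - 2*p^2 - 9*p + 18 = (p + 3)*(p^2 - 5*p + 6) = (p - 3)*(p + 3)*(p - 2)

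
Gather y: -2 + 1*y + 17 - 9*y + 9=24 - 8*y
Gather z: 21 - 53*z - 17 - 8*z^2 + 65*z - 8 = -8*z^2 + 12*z - 4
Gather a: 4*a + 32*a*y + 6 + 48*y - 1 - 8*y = a*(32*y + 4) + 40*y + 5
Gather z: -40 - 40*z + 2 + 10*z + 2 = -30*z - 36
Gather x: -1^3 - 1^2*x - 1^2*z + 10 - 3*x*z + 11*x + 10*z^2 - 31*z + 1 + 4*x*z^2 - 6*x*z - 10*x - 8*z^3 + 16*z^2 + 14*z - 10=x*(4*z^2 - 9*z) - 8*z^3 + 26*z^2 - 18*z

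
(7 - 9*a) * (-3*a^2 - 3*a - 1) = 27*a^3 + 6*a^2 - 12*a - 7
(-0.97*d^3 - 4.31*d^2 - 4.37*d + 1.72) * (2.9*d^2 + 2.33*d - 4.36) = -2.813*d^5 - 14.7591*d^4 - 18.4861*d^3 + 13.5975*d^2 + 23.0608*d - 7.4992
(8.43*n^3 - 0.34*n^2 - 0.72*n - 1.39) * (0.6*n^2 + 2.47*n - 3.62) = 5.058*n^5 + 20.6181*n^4 - 31.7884*n^3 - 1.3816*n^2 - 0.8269*n + 5.0318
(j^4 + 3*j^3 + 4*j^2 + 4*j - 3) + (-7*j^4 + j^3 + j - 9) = -6*j^4 + 4*j^3 + 4*j^2 + 5*j - 12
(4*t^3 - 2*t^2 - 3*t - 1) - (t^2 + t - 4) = 4*t^3 - 3*t^2 - 4*t + 3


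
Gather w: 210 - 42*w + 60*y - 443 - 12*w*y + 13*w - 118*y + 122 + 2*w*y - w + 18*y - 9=w*(-10*y - 30) - 40*y - 120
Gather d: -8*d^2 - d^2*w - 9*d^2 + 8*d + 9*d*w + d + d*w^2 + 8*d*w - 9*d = d^2*(-w - 17) + d*(w^2 + 17*w)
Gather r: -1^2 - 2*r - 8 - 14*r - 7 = -16*r - 16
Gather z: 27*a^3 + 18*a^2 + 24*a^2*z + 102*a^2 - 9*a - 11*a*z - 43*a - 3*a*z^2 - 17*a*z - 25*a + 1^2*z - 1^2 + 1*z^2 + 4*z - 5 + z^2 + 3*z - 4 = 27*a^3 + 120*a^2 - 77*a + z^2*(2 - 3*a) + z*(24*a^2 - 28*a + 8) - 10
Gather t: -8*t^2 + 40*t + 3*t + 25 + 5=-8*t^2 + 43*t + 30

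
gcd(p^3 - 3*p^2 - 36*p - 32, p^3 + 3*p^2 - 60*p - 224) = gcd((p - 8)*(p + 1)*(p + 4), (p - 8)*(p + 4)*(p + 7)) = p^2 - 4*p - 32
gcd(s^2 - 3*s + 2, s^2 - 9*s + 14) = s - 2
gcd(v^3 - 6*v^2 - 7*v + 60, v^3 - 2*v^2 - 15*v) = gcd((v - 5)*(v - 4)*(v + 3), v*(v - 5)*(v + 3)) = v^2 - 2*v - 15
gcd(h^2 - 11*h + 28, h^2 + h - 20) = h - 4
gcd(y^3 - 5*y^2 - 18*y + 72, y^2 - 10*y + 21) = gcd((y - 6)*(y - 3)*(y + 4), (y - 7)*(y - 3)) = y - 3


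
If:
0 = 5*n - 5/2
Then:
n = 1/2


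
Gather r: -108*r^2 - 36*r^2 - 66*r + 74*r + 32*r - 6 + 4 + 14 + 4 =-144*r^2 + 40*r + 16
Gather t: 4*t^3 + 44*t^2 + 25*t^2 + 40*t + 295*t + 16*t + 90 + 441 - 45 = 4*t^3 + 69*t^2 + 351*t + 486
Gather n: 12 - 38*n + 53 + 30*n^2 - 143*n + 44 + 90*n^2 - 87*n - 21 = 120*n^2 - 268*n + 88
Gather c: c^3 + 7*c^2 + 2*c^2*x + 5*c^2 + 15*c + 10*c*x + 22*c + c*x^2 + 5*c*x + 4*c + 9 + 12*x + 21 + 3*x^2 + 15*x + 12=c^3 + c^2*(2*x + 12) + c*(x^2 + 15*x + 41) + 3*x^2 + 27*x + 42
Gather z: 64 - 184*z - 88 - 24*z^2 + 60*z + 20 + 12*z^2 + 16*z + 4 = -12*z^2 - 108*z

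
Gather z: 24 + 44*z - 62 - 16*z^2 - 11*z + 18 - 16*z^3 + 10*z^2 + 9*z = -16*z^3 - 6*z^2 + 42*z - 20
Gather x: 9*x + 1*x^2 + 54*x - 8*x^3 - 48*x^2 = -8*x^3 - 47*x^2 + 63*x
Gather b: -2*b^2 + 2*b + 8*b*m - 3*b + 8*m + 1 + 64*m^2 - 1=-2*b^2 + b*(8*m - 1) + 64*m^2 + 8*m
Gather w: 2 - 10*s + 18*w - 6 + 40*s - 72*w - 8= 30*s - 54*w - 12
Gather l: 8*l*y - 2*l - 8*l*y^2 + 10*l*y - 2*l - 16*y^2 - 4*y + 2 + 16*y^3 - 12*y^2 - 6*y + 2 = l*(-8*y^2 + 18*y - 4) + 16*y^3 - 28*y^2 - 10*y + 4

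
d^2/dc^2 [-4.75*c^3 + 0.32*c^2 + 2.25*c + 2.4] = 0.64 - 28.5*c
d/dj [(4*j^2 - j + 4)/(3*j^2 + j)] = (7*j^2 - 24*j - 4)/(j^2*(9*j^2 + 6*j + 1))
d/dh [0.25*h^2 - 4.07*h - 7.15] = 0.5*h - 4.07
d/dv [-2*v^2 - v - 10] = -4*v - 1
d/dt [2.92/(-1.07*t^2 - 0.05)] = 6.2488*t/(1.07*t^2 + 0.05)^2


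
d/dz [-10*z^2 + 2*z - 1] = 2 - 20*z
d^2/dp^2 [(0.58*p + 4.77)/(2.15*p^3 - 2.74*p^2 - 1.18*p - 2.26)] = (16.0863*p^5 + 244.09122*p^4 - 437.949384*p^3 + 176.077212*p^2 + 210.049212*p - 48.885488)/(9.938375*p^9 - 37.99695*p^8 + 32.06037*p^7 - 10.203094*p^6 + 62.286036*p^5 - 27.945336*p^4 - 12.541204*p^3 - 51.424944*p^2 - 18.080904*p - 11.543176)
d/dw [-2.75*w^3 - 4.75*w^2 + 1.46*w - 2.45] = -8.25*w^2 - 9.5*w + 1.46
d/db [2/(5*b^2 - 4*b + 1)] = 4*(2 - 5*b)/(5*b^2 - 4*b + 1)^2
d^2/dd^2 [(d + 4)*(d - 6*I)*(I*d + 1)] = 6*I*d + 14 + 8*I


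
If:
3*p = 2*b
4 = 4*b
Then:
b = 1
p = 2/3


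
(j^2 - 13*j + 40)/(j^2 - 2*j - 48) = (j - 5)/(j + 6)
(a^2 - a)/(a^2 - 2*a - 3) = a*(1 - a)/(-a^2 + 2*a + 3)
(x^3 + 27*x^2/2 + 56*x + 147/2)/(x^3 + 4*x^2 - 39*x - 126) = (x + 7/2)/(x - 6)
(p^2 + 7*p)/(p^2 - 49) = p/(p - 7)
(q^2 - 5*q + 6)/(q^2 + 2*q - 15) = (q - 2)/(q + 5)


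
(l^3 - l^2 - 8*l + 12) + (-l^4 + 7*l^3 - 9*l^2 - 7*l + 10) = -l^4 + 8*l^3 - 10*l^2 - 15*l + 22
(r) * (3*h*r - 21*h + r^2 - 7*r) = 3*h*r^2 - 21*h*r + r^3 - 7*r^2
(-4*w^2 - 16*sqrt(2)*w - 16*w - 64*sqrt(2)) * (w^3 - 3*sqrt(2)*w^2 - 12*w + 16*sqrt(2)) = -4*w^5 - 16*w^4 - 4*sqrt(2)*w^4 - 16*sqrt(2)*w^3 + 144*w^3 + 128*sqrt(2)*w^2 + 576*w^2 - 512*w + 512*sqrt(2)*w - 2048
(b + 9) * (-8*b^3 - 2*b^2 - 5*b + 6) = -8*b^4 - 74*b^3 - 23*b^2 - 39*b + 54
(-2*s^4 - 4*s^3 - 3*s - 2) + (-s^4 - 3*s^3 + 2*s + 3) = -3*s^4 - 7*s^3 - s + 1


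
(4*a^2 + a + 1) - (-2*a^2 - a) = 6*a^2 + 2*a + 1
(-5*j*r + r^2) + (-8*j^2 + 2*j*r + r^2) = -8*j^2 - 3*j*r + 2*r^2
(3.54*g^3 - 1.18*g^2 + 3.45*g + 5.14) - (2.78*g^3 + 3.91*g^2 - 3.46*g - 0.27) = 0.76*g^3 - 5.09*g^2 + 6.91*g + 5.41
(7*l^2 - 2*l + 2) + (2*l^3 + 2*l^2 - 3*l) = 2*l^3 + 9*l^2 - 5*l + 2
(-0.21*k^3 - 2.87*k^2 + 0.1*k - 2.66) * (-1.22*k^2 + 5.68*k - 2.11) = 0.2562*k^5 + 2.3086*k^4 - 15.9805*k^3 + 9.8689*k^2 - 15.3198*k + 5.6126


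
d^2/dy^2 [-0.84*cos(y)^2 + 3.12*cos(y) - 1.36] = -3.12*cos(y) + 1.68*cos(2*y)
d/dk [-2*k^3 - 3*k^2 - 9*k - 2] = -6*k^2 - 6*k - 9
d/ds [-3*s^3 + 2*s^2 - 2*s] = -9*s^2 + 4*s - 2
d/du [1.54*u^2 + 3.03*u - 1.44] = 3.08*u + 3.03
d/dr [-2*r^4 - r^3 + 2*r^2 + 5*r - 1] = -8*r^3 - 3*r^2 + 4*r + 5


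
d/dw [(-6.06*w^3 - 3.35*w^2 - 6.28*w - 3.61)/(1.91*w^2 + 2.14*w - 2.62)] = (-11.5746*w^4 - 25.9368*w^3 + 52.4574*w^2 + 31.3442*w + 24.179)/(3.6481*w^4 + 8.1748*w^3 - 5.4288*w^2 - 11.2136*w + 6.8644)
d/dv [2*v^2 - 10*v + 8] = 4*v - 10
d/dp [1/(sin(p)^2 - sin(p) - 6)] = (1 - 2*sin(p))*cos(p)/(sin(p) + cos(p)^2 + 5)^2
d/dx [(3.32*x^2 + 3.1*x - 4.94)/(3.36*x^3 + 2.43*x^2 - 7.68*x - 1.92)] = (-11.1552*x^4 - 20.832*x^3 + 16.7646*x^2 + 11.2596*x - 43.8912)/(11.2896*x^6 + 16.3296*x^5 - 45.7047*x^4 - 50.2272*x^3 + 49.6512*x^2 + 29.4912*x + 3.6864)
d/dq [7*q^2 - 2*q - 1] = 14*q - 2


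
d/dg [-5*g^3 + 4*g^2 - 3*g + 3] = -15*g^2 + 8*g - 3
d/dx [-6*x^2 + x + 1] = 1 - 12*x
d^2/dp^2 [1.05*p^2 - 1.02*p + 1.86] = 2.10000000000000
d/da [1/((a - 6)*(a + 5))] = (1 - 2*a)/(a^4 - 2*a^3 - 59*a^2 + 60*a + 900)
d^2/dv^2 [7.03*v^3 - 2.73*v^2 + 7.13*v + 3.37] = 42.18*v - 5.46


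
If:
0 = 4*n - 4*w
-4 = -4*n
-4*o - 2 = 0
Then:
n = 1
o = -1/2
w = 1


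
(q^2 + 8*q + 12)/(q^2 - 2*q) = (q^2 + 8*q + 12)/(q*(q - 2))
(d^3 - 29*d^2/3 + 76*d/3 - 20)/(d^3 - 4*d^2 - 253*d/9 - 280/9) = 3*(-3*d^3 + 29*d^2 - 76*d + 60)/(-9*d^3 + 36*d^2 + 253*d + 280)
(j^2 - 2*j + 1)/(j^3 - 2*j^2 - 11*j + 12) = (j - 1)/(j^2 - j - 12)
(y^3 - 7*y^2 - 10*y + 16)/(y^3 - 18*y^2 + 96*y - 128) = (y^2 + y - 2)/(y^2 - 10*y + 16)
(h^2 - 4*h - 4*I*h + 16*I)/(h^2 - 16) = (h - 4*I)/(h + 4)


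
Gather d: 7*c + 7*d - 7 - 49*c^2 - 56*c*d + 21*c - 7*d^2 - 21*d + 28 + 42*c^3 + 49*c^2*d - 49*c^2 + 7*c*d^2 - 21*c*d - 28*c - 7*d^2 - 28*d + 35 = 42*c^3 - 98*c^2 + d^2*(7*c - 14) + d*(49*c^2 - 77*c - 42) + 56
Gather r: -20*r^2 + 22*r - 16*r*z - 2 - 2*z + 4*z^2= -20*r^2 + r*(22 - 16*z) + 4*z^2 - 2*z - 2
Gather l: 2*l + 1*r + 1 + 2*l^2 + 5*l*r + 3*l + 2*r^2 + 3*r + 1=2*l^2 + l*(5*r + 5) + 2*r^2 + 4*r + 2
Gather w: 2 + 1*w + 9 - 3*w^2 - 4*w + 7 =-3*w^2 - 3*w + 18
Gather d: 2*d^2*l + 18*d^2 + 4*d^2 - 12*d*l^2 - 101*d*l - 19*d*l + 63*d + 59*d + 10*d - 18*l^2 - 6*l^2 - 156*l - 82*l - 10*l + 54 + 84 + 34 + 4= d^2*(2*l + 22) + d*(-12*l^2 - 120*l + 132) - 24*l^2 - 248*l + 176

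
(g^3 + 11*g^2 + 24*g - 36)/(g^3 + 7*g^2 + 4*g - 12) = (g + 6)/(g + 2)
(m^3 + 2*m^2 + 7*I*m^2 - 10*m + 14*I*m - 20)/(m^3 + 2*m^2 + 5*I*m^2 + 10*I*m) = (m + 2*I)/m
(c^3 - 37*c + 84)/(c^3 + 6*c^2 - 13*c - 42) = (c - 4)/(c + 2)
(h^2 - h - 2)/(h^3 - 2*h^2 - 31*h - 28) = (h - 2)/(h^2 - 3*h - 28)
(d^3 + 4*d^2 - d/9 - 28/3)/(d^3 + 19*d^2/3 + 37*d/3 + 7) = (d - 4/3)/(d + 1)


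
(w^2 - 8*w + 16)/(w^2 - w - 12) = (w - 4)/(w + 3)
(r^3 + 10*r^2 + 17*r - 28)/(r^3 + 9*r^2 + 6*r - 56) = (r - 1)/(r - 2)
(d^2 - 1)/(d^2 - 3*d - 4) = (d - 1)/(d - 4)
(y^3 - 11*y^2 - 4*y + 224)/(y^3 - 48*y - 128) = (y - 7)/(y + 4)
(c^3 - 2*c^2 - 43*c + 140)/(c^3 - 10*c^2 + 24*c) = (c^2 + 2*c - 35)/(c*(c - 6))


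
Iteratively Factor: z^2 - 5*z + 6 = (z - 3)*(z - 2)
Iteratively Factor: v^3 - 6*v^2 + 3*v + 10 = (v - 2)*(v^2 - 4*v - 5) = (v - 2)*(v + 1)*(v - 5)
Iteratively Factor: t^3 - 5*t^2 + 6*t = (t)*(t^2 - 5*t + 6) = t*(t - 3)*(t - 2)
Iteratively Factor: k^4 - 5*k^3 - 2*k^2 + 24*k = (k + 2)*(k^3 - 7*k^2 + 12*k) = k*(k + 2)*(k^2 - 7*k + 12) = k*(k - 4)*(k + 2)*(k - 3)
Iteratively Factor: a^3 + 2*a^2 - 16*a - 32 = (a + 4)*(a^2 - 2*a - 8) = (a + 2)*(a + 4)*(a - 4)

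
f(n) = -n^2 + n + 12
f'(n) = 1 - 2*n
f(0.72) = 12.20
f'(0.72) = -0.44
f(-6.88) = -42.21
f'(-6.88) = 14.76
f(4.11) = -0.78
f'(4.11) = -7.22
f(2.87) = 6.63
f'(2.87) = -4.74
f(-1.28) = 9.08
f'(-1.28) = 3.56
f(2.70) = 7.41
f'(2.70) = -4.40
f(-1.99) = 6.05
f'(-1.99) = 4.98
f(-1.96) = 6.20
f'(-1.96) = 4.92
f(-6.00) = -30.00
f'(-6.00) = 13.00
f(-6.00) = -30.00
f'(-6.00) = 13.00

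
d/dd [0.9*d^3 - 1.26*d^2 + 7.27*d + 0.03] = 2.7*d^2 - 2.52*d + 7.27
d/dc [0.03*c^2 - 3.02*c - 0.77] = 0.06*c - 3.02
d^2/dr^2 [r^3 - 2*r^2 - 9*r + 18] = 6*r - 4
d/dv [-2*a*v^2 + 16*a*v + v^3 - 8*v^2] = -4*a*v + 16*a + 3*v^2 - 16*v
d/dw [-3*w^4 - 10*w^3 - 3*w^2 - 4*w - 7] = -12*w^3 - 30*w^2 - 6*w - 4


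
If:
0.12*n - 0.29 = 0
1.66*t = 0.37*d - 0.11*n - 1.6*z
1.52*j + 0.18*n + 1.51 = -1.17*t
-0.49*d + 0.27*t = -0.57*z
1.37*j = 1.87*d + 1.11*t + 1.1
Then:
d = 4.08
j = 2.45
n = 2.42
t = -4.85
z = 5.81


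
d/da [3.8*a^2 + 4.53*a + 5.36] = 7.6*a + 4.53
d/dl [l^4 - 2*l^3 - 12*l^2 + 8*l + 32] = 4*l^3 - 6*l^2 - 24*l + 8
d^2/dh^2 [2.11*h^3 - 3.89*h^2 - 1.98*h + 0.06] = 12.66*h - 7.78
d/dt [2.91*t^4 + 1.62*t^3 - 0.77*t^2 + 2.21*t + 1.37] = 11.64*t^3 + 4.86*t^2 - 1.54*t + 2.21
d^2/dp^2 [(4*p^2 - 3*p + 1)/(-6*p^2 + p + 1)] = 4*(42*p^3 - 90*p^2 + 36*p - 7)/(216*p^6 - 108*p^5 - 90*p^4 + 35*p^3 + 15*p^2 - 3*p - 1)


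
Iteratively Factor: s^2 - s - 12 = (s - 4)*(s + 3)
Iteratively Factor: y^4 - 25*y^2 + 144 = (y - 4)*(y^3 + 4*y^2 - 9*y - 36) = (y - 4)*(y + 3)*(y^2 + y - 12) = (y - 4)*(y - 3)*(y + 3)*(y + 4)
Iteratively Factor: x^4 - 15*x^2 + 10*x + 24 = (x + 4)*(x^3 - 4*x^2 + x + 6) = (x - 2)*(x + 4)*(x^2 - 2*x - 3) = (x - 3)*(x - 2)*(x + 4)*(x + 1)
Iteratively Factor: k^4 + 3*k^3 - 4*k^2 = (k)*(k^3 + 3*k^2 - 4*k) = k*(k - 1)*(k^2 + 4*k) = k^2*(k - 1)*(k + 4)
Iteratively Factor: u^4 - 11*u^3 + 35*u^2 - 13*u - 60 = (u - 3)*(u^3 - 8*u^2 + 11*u + 20) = (u - 4)*(u - 3)*(u^2 - 4*u - 5) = (u - 4)*(u - 3)*(u + 1)*(u - 5)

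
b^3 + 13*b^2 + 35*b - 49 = (b - 1)*(b + 7)^2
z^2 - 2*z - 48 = (z - 8)*(z + 6)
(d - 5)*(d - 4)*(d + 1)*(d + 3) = d^4 - 5*d^3 - 13*d^2 + 53*d + 60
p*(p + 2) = p^2 + 2*p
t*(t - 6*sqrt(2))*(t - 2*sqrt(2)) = t^3 - 8*sqrt(2)*t^2 + 24*t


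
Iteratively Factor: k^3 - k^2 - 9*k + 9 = (k - 1)*(k^2 - 9) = (k - 1)*(k + 3)*(k - 3)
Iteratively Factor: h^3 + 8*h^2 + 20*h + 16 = (h + 4)*(h^2 + 4*h + 4) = (h + 2)*(h + 4)*(h + 2)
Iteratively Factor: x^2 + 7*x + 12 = (x + 4)*(x + 3)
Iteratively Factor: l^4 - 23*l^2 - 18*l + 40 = (l + 2)*(l^3 - 2*l^2 - 19*l + 20) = (l + 2)*(l + 4)*(l^2 - 6*l + 5) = (l - 5)*(l + 2)*(l + 4)*(l - 1)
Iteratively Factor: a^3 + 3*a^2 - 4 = (a + 2)*(a^2 + a - 2) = (a - 1)*(a + 2)*(a + 2)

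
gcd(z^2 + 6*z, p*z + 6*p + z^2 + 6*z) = z + 6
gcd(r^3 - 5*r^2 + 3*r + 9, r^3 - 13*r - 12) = r + 1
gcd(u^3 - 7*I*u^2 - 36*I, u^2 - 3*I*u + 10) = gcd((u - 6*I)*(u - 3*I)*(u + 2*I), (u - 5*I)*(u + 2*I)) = u + 2*I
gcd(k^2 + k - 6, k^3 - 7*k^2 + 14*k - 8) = k - 2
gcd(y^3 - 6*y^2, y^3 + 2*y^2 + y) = y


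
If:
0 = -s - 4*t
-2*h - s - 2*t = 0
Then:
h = t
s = -4*t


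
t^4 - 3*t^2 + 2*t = t*(t - 1)^2*(t + 2)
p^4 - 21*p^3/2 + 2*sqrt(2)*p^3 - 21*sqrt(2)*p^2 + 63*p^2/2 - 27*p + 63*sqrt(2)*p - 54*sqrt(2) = (p - 6)*(p - 3)*(p - 3/2)*(p + 2*sqrt(2))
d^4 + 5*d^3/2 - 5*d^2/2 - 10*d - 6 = (d - 2)*(d + 1)*(d + 3/2)*(d + 2)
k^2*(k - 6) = k^3 - 6*k^2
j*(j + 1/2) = j^2 + j/2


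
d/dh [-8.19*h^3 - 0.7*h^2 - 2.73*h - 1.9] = -24.57*h^2 - 1.4*h - 2.73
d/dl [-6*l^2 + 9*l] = 9 - 12*l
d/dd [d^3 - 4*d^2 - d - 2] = 3*d^2 - 8*d - 1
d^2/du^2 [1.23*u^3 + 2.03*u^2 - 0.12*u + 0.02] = 7.38*u + 4.06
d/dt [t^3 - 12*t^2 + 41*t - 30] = 3*t^2 - 24*t + 41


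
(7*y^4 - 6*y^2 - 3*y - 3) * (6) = 42*y^4 - 36*y^2 - 18*y - 18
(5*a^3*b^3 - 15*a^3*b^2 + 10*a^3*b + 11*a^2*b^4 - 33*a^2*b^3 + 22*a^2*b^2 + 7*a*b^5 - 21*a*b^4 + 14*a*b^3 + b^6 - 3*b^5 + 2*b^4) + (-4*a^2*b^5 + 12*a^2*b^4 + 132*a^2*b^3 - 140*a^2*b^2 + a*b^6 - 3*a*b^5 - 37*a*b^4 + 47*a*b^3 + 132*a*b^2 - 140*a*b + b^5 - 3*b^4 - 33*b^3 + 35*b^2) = 5*a^3*b^3 - 15*a^3*b^2 + 10*a^3*b - 4*a^2*b^5 + 23*a^2*b^4 + 99*a^2*b^3 - 118*a^2*b^2 + a*b^6 + 4*a*b^5 - 58*a*b^4 + 61*a*b^3 + 132*a*b^2 - 140*a*b + b^6 - 2*b^5 - b^4 - 33*b^3 + 35*b^2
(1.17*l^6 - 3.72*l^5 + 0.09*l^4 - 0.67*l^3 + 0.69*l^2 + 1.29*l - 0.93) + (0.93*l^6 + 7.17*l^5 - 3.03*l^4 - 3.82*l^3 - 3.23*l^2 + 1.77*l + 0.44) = 2.1*l^6 + 3.45*l^5 - 2.94*l^4 - 4.49*l^3 - 2.54*l^2 + 3.06*l - 0.49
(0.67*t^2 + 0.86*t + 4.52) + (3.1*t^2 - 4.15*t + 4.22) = 3.77*t^2 - 3.29*t + 8.74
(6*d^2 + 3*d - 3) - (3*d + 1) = 6*d^2 - 4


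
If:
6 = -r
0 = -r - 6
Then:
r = -6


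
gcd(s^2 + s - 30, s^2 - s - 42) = s + 6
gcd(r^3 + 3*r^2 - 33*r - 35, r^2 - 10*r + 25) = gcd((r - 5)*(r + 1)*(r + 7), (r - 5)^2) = r - 5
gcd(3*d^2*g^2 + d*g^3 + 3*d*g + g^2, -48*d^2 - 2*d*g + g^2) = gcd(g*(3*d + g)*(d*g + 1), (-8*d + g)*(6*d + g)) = 1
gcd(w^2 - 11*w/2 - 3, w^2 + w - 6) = 1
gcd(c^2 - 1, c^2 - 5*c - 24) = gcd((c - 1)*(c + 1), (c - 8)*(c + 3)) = 1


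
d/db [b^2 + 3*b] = 2*b + 3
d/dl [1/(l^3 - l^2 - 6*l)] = (-3*l^2 + 2*l + 6)/(l^2*(-l^2 + l + 6)^2)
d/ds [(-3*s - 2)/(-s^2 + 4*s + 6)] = (3*s^2 - 12*s - 2*(s - 2)*(3*s + 2) - 18)/(-s^2 + 4*s + 6)^2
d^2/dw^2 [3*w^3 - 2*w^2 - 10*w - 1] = 18*w - 4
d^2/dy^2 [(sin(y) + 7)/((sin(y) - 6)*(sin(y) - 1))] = (-sin(y)^4 - 36*sin(y)^3 + 149*sin(y)^2 - 26*sin(y) - 686)/((sin(y) - 6)^3*(sin(y) - 1)^2)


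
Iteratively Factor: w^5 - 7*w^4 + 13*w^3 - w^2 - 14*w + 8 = (w - 1)*(w^4 - 6*w^3 + 7*w^2 + 6*w - 8) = (w - 1)*(w + 1)*(w^3 - 7*w^2 + 14*w - 8) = (w - 4)*(w - 1)*(w + 1)*(w^2 - 3*w + 2) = (w - 4)*(w - 2)*(w - 1)*(w + 1)*(w - 1)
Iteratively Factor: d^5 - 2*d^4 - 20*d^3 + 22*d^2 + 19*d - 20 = (d + 1)*(d^4 - 3*d^3 - 17*d^2 + 39*d - 20) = (d - 1)*(d + 1)*(d^3 - 2*d^2 - 19*d + 20) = (d - 5)*(d - 1)*(d + 1)*(d^2 + 3*d - 4) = (d - 5)*(d - 1)*(d + 1)*(d + 4)*(d - 1)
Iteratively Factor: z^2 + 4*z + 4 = (z + 2)*(z + 2)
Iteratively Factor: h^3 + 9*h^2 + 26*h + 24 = (h + 4)*(h^2 + 5*h + 6) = (h + 2)*(h + 4)*(h + 3)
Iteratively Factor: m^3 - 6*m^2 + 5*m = (m - 1)*(m^2 - 5*m) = (m - 5)*(m - 1)*(m)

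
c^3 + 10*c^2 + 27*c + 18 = (c + 1)*(c + 3)*(c + 6)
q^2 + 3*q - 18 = (q - 3)*(q + 6)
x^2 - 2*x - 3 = (x - 3)*(x + 1)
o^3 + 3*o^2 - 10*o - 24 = (o - 3)*(o + 2)*(o + 4)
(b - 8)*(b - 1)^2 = b^3 - 10*b^2 + 17*b - 8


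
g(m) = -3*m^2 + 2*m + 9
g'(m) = 2 - 6*m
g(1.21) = 7.03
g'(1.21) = -5.26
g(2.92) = -10.74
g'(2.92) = -15.52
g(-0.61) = 6.66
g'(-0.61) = 5.66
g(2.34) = -2.75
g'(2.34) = -12.04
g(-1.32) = 1.13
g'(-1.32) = 9.92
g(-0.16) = 8.60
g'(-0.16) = 2.96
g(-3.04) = -24.80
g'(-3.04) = 20.24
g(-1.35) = 0.83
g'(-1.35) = 10.10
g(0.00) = 9.00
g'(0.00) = 2.00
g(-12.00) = -447.00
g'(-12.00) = 74.00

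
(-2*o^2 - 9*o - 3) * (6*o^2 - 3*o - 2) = -12*o^4 - 48*o^3 + 13*o^2 + 27*o + 6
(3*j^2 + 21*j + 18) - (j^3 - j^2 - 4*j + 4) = -j^3 + 4*j^2 + 25*j + 14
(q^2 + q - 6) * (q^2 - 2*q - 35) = q^4 - q^3 - 43*q^2 - 23*q + 210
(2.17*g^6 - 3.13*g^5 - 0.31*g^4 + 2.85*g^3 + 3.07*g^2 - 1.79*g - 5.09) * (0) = 0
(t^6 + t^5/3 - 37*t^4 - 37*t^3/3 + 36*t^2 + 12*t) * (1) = t^6 + t^5/3 - 37*t^4 - 37*t^3/3 + 36*t^2 + 12*t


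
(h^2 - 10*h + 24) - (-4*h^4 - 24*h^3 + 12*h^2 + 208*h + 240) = 4*h^4 + 24*h^3 - 11*h^2 - 218*h - 216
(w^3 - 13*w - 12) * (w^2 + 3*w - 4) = w^5 + 3*w^4 - 17*w^3 - 51*w^2 + 16*w + 48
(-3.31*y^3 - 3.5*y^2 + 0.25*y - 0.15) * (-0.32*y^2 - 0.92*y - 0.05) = 1.0592*y^5 + 4.1652*y^4 + 3.3055*y^3 - 0.00699999999999998*y^2 + 0.1255*y + 0.0075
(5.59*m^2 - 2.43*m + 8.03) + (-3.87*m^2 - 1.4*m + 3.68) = 1.72*m^2 - 3.83*m + 11.71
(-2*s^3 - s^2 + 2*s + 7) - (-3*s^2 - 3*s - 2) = -2*s^3 + 2*s^2 + 5*s + 9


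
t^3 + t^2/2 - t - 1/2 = (t - 1)*(t + 1/2)*(t + 1)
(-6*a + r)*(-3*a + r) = 18*a^2 - 9*a*r + r^2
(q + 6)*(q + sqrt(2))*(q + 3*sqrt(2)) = q^3 + 4*sqrt(2)*q^2 + 6*q^2 + 6*q + 24*sqrt(2)*q + 36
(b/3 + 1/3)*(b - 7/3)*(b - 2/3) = b^3/3 - 2*b^2/3 - 13*b/27 + 14/27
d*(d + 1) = d^2 + d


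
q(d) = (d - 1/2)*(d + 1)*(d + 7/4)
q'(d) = (d - 1/2)*(d + 1) + (d - 1/2)*(d + 7/4) + (d + 1)*(d + 7/4)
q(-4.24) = -38.24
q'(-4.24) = 35.23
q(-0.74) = -0.33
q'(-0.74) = -1.31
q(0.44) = -0.19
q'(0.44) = 2.94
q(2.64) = 34.20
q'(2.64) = 33.16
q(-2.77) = -5.90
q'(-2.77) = 10.93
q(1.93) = 15.42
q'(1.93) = 20.23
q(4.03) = 102.63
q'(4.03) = 67.23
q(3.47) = 69.30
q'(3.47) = 52.11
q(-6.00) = -138.12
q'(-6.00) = 81.38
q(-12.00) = -1409.38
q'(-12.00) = 378.38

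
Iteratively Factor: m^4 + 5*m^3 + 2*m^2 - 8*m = (m)*(m^3 + 5*m^2 + 2*m - 8) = m*(m + 2)*(m^2 + 3*m - 4) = m*(m + 2)*(m + 4)*(m - 1)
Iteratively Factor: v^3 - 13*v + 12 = (v + 4)*(v^2 - 4*v + 3) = (v - 3)*(v + 4)*(v - 1)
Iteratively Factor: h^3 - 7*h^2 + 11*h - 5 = (h - 1)*(h^2 - 6*h + 5) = (h - 5)*(h - 1)*(h - 1)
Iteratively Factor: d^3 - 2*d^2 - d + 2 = (d - 2)*(d^2 - 1) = (d - 2)*(d + 1)*(d - 1)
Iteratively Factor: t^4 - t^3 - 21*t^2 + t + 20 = (t - 1)*(t^3 - 21*t - 20) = (t - 1)*(t + 1)*(t^2 - t - 20) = (t - 5)*(t - 1)*(t + 1)*(t + 4)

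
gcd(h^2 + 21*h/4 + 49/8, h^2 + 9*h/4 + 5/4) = 1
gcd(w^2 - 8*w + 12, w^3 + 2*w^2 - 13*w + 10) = w - 2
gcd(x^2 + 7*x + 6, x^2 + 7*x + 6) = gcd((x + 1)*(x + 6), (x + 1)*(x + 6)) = x^2 + 7*x + 6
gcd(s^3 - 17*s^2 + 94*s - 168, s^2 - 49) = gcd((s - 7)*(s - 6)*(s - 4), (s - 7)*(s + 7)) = s - 7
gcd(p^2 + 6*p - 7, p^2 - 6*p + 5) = p - 1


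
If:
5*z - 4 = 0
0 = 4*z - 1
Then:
No Solution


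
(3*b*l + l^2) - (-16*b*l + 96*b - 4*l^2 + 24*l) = 19*b*l - 96*b + 5*l^2 - 24*l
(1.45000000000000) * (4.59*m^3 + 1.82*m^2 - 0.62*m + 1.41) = 6.6555*m^3 + 2.639*m^2 - 0.899*m + 2.0445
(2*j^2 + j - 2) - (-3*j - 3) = 2*j^2 + 4*j + 1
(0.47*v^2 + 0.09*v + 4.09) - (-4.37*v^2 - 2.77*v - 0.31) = 4.84*v^2 + 2.86*v + 4.4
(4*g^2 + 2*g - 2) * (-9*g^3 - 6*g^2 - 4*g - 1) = -36*g^5 - 42*g^4 - 10*g^3 + 6*g + 2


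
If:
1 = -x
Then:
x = -1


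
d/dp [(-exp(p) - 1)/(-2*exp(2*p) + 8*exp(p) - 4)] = (-(exp(p) - 2)*(exp(p) + 1) + exp(2*p)/2 - 2*exp(p) + 1)*exp(p)/(exp(2*p) - 4*exp(p) + 2)^2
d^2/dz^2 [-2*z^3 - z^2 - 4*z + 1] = -12*z - 2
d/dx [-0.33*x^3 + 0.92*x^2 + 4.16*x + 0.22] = -0.99*x^2 + 1.84*x + 4.16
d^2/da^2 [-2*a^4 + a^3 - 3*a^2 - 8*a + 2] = -24*a^2 + 6*a - 6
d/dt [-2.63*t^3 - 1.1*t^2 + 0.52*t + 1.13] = -7.89*t^2 - 2.2*t + 0.52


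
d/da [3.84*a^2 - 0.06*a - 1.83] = 7.68*a - 0.06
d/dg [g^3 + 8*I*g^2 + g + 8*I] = 3*g^2 + 16*I*g + 1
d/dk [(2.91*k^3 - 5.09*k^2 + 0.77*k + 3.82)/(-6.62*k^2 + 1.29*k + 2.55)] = (-19.2642*k^4 + 7.5078*k^3 + 20.7928*k^2 + 24.6178*k - 2.9643)/(43.8244*k^4 - 17.0796*k^3 - 32.0979*k^2 + 6.579*k + 6.5025)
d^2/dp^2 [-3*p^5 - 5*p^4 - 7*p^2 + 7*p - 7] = -60*p^3 - 60*p^2 - 14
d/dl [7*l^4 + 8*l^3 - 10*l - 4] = 28*l^3 + 24*l^2 - 10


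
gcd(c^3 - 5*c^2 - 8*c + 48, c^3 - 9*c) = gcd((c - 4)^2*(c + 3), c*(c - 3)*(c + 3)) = c + 3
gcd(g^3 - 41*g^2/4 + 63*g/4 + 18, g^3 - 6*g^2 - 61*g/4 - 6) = g - 8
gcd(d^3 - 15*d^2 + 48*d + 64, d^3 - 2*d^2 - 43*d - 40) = d^2 - 7*d - 8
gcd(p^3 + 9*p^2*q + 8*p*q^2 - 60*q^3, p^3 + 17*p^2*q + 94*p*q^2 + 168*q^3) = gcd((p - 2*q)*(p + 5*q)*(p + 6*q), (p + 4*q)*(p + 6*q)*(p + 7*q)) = p + 6*q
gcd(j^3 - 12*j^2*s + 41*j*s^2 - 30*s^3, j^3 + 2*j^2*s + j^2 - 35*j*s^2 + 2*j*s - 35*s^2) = -j + 5*s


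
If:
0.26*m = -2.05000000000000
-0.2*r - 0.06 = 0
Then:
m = -7.88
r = -0.30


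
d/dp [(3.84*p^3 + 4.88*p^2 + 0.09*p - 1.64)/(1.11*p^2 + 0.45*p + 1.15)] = (4.2624*p^4 + 3.456*p^3 + 15.3441*p^2 + 14.8648*p + 0.8415)/(1.2321*p^4 + 0.999*p^3 + 2.7555*p^2 + 1.035*p + 1.3225)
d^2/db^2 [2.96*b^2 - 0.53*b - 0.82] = 5.92000000000000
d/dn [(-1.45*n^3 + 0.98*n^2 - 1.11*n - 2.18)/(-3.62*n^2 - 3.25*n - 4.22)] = (5.249*n^4 + 9.425*n^3 + 11.1538*n^2 - 24.0544*n - 2.4008)/(13.1044*n^4 + 23.53*n^3 + 41.1153*n^2 + 27.43*n + 17.8084)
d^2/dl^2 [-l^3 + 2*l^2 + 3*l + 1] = 4 - 6*l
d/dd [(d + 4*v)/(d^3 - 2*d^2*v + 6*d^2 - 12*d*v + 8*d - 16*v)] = (d^3 - 2*d^2*v + 6*d^2 - 12*d*v + 8*d - 16*v - (d + 4*v)*(3*d^2 - 4*d*v + 12*d - 12*v + 8))/(d^3 - 2*d^2*v + 6*d^2 - 12*d*v + 8*d - 16*v)^2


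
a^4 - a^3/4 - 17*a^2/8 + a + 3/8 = (a - 1)^2*(a + 1/4)*(a + 3/2)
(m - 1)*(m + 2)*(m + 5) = m^3 + 6*m^2 + 3*m - 10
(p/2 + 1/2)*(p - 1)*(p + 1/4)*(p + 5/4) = p^4/2 + 3*p^3/4 - 11*p^2/32 - 3*p/4 - 5/32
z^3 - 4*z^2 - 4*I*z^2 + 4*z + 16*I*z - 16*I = (z - 2)^2*(z - 4*I)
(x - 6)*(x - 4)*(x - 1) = x^3 - 11*x^2 + 34*x - 24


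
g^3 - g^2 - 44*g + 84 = (g - 6)*(g - 2)*(g + 7)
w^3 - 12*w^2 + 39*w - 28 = (w - 7)*(w - 4)*(w - 1)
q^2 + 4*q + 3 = (q + 1)*(q + 3)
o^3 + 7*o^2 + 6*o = o*(o + 1)*(o + 6)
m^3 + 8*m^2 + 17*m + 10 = (m + 1)*(m + 2)*(m + 5)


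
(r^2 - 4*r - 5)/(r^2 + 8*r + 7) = (r - 5)/(r + 7)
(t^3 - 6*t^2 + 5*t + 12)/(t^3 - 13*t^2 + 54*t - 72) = (t + 1)/(t - 6)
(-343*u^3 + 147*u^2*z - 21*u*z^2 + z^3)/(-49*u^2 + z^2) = (49*u^2 - 14*u*z + z^2)/(7*u + z)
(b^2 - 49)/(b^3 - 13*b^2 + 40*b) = (b^2 - 49)/(b*(b^2 - 13*b + 40))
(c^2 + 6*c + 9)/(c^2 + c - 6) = (c + 3)/(c - 2)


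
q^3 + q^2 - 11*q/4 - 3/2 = (q - 3/2)*(q + 1/2)*(q + 2)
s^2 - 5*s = s*(s - 5)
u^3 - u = u*(u - 1)*(u + 1)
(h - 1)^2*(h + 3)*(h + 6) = h^4 + 7*h^3 + h^2 - 27*h + 18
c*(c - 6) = c^2 - 6*c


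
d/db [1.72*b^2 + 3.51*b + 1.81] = 3.44*b + 3.51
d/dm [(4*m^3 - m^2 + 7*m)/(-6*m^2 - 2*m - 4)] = (-6*m^4 - 4*m^3 - m^2 + 2*m - 7)/(9*m^4 + 6*m^3 + 13*m^2 + 4*m + 4)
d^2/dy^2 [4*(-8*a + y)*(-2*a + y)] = 8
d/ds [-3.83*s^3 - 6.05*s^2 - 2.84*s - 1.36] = -11.49*s^2 - 12.1*s - 2.84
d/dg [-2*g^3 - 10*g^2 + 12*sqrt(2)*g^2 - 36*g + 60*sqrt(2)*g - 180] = -6*g^2 - 20*g + 24*sqrt(2)*g - 36 + 60*sqrt(2)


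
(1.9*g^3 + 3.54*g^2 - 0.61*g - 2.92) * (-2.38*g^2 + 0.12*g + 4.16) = -4.522*g^5 - 8.1972*g^4 + 9.7806*g^3 + 21.6028*g^2 - 2.888*g - 12.1472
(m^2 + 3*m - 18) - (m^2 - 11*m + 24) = 14*m - 42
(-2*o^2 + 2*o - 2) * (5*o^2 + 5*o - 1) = -10*o^4 + 2*o^2 - 12*o + 2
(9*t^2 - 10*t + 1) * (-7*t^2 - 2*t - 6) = -63*t^4 + 52*t^3 - 41*t^2 + 58*t - 6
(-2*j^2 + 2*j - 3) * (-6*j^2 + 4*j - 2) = 12*j^4 - 20*j^3 + 30*j^2 - 16*j + 6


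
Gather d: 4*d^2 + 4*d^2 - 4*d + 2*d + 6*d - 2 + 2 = 8*d^2 + 4*d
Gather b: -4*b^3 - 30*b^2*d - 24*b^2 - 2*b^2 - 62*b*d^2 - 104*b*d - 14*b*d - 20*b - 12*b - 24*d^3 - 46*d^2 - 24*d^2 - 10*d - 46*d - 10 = -4*b^3 + b^2*(-30*d - 26) + b*(-62*d^2 - 118*d - 32) - 24*d^3 - 70*d^2 - 56*d - 10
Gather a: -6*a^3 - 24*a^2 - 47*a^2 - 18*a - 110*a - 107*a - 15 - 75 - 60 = -6*a^3 - 71*a^2 - 235*a - 150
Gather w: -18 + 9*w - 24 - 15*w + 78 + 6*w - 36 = 0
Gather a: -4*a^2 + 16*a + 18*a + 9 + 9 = -4*a^2 + 34*a + 18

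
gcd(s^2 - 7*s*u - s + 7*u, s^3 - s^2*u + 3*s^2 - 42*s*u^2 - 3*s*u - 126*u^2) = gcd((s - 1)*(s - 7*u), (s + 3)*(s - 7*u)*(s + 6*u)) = s - 7*u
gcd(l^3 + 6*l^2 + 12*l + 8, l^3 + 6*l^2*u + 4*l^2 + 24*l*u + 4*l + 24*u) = l^2 + 4*l + 4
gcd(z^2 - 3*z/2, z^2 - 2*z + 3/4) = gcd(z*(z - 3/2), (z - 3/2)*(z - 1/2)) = z - 3/2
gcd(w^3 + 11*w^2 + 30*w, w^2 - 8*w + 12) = 1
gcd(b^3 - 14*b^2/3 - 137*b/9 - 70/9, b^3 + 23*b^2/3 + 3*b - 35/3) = b + 5/3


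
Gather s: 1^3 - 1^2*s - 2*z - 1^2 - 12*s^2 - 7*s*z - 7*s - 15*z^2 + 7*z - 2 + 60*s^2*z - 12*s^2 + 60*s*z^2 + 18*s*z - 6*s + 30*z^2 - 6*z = s^2*(60*z - 24) + s*(60*z^2 + 11*z - 14) + 15*z^2 - z - 2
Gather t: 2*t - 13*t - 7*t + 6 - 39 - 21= -18*t - 54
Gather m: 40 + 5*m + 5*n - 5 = 5*m + 5*n + 35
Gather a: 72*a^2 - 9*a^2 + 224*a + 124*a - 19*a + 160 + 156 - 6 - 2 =63*a^2 + 329*a + 308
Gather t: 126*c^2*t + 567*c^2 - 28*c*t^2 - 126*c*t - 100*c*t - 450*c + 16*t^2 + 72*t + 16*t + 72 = 567*c^2 - 450*c + t^2*(16 - 28*c) + t*(126*c^2 - 226*c + 88) + 72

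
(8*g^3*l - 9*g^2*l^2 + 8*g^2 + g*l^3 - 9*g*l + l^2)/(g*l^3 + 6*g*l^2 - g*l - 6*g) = (8*g^3*l - 9*g^2*l^2 + 8*g^2 + g*l^3 - 9*g*l + l^2)/(g*(l^3 + 6*l^2 - l - 6))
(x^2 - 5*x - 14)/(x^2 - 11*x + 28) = (x + 2)/(x - 4)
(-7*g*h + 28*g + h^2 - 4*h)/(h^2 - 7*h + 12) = (-7*g + h)/(h - 3)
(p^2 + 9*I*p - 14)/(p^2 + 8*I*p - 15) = (p^2 + 9*I*p - 14)/(p^2 + 8*I*p - 15)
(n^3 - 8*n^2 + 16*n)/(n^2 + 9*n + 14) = n*(n^2 - 8*n + 16)/(n^2 + 9*n + 14)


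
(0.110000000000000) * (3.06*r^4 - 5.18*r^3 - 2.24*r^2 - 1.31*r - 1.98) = 0.3366*r^4 - 0.5698*r^3 - 0.2464*r^2 - 0.1441*r - 0.2178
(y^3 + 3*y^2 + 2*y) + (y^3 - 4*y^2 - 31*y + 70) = 2*y^3 - y^2 - 29*y + 70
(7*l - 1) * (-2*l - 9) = -14*l^2 - 61*l + 9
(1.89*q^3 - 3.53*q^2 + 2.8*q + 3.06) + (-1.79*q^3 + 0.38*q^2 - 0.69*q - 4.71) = 0.0999999999999999*q^3 - 3.15*q^2 + 2.11*q - 1.65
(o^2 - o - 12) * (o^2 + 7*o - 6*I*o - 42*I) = o^4 + 6*o^3 - 6*I*o^3 - 19*o^2 - 36*I*o^2 - 84*o + 114*I*o + 504*I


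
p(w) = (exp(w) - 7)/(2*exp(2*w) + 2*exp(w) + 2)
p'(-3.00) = 0.20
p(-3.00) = -3.30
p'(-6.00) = 0.01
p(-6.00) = -3.49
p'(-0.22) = 1.25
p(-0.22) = -1.27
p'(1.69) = 0.12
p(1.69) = -0.02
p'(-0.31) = 1.26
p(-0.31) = -1.38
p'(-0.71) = 1.20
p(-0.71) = -1.88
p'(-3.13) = 0.17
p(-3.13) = -3.33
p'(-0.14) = 1.22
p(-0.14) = -1.17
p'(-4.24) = 0.06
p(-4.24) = -3.44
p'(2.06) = 0.04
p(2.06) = 0.01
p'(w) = (exp(w) - 7)*(-4*exp(2*w) - 2*exp(w))/(2*exp(2*w) + 2*exp(w) + 2)^2 + exp(w)/(2*exp(2*w) + 2*exp(w) + 2) = (-(exp(w) - 7)*(2*exp(w) + 1) + exp(2*w) + exp(w) + 1)*exp(w)/(2*(exp(2*w) + exp(w) + 1)^2)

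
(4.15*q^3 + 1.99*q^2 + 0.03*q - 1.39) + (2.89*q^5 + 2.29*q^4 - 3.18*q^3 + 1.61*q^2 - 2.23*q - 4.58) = 2.89*q^5 + 2.29*q^4 + 0.97*q^3 + 3.6*q^2 - 2.2*q - 5.97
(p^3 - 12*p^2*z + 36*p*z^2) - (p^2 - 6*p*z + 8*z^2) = p^3 - 12*p^2*z - p^2 + 36*p*z^2 + 6*p*z - 8*z^2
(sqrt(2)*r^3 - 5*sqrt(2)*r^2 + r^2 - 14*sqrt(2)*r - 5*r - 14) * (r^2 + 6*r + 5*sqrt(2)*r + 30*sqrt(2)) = sqrt(2)*r^5 + sqrt(2)*r^4 + 11*r^4 - 39*sqrt(2)*r^3 + 11*r^3 - 484*r^2 - 79*sqrt(2)*r^2 - 924*r - 220*sqrt(2)*r - 420*sqrt(2)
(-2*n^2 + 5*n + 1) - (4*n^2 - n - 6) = -6*n^2 + 6*n + 7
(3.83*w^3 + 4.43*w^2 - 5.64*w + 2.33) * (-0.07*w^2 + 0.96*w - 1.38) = -0.2681*w^5 + 3.3667*w^4 - 0.6378*w^3 - 11.6909*w^2 + 10.02*w - 3.2154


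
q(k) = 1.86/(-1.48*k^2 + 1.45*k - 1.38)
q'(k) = 1.86*(2.96*k - 1.45)/(-1.48*k^2 + 1.45*k - 1.38)^2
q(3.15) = -0.16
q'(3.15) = 0.11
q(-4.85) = -0.04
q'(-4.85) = -0.02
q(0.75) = -1.65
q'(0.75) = 1.13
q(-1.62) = -0.24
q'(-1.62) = -0.20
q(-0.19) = -1.09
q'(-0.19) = -1.28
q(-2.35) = -0.14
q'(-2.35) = -0.09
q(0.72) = -1.69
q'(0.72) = 1.04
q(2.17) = -0.36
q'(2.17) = 0.34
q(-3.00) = -0.10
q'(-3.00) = -0.05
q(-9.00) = -0.01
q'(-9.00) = -0.00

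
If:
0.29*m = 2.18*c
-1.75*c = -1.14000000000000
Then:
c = 0.65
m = 4.90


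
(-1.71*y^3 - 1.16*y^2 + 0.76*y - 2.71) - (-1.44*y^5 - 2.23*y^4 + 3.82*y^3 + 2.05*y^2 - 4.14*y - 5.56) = 1.44*y^5 + 2.23*y^4 - 5.53*y^3 - 3.21*y^2 + 4.9*y + 2.85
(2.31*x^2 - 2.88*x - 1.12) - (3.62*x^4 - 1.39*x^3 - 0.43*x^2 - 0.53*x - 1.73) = -3.62*x^4 + 1.39*x^3 + 2.74*x^2 - 2.35*x + 0.61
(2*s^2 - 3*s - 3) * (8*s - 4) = 16*s^3 - 32*s^2 - 12*s + 12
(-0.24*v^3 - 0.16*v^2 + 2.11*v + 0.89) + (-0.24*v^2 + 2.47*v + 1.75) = -0.24*v^3 - 0.4*v^2 + 4.58*v + 2.64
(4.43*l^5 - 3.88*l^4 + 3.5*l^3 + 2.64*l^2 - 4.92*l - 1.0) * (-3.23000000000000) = -14.3089*l^5 + 12.5324*l^4 - 11.305*l^3 - 8.5272*l^2 + 15.8916*l + 3.23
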